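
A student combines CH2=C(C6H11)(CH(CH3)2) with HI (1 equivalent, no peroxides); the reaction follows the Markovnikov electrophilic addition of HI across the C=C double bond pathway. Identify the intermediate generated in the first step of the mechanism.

Step 1: Electrophilic addition begins with the π(C=C) electrons forming a bond to the proton of HI. Following Markovnikov's rule, the resulting cation is tertiary. The H–I bond breaks heterolytically, releasing I⁻.
After step 1 the species present is a tertiary carbocation.

tertiary carbocation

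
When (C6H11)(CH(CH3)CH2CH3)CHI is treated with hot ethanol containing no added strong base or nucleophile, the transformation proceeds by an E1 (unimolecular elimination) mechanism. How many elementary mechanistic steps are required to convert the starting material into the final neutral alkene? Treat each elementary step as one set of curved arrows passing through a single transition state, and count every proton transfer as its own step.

Step 1: Unassisted departure of I⁻ (taking the C–I bonding pair) generates a secondary carbocation.
Step 2: A 1,2-hydride shift from the adjacent cyclohexyl carbon moves the positive charge from the secondary centre to an adjacent carbon, generating a more stable tertiary carbocation.
Step 3: Loss of a β-proton to an ethanol molecule of the solvent: the C–H bonding pair collapses toward the cationic carbon to form the C=C π bond, yielding the alkene.
Total: 3 elementary steps.

3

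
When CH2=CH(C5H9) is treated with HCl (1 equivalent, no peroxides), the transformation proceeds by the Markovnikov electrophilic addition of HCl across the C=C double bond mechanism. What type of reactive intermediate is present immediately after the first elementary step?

Step 1: Protonation of the alkene by HCl: the π bond acts as the nucleophile and picks up H⁺, giving the more stable (Markovnikov) secondary carbocation. The H–Cl bond breaks heterolytically, releasing Cl⁻.
After step 1 the species present is a secondary carbocation.

secondary carbocation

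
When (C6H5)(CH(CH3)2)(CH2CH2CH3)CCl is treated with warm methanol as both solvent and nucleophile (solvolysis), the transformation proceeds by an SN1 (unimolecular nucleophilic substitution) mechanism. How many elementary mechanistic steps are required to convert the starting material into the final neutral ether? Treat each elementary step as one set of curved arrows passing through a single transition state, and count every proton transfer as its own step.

3

Step 1: The C–Cl bond breaks with both electrons going to the chloride; Cl⁻ leaves and a tertiary carbocation remains.
(No 1,2-shift: no single shift to an adjacent carbon would give a more stable cation.)
Step 2: CH3OH donates an oxygen lone pair into the empty p orbital of the cation, giving a protonated ether (an oxonium ion).
Step 3: A second solvent molecule removes the proton on oxygen, giving the neutral ether product.
Total: 3 elementary steps.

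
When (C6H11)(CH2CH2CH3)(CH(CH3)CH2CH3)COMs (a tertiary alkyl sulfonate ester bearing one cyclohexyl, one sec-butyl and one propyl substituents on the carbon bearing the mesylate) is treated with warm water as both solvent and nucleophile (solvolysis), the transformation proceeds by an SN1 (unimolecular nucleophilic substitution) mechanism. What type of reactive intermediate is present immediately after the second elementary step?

oxonium ion

Step 1: Rate-determining heterolysis of the C–O bond gives MsO⁻ and a tertiary carbocation.
Step 2: A lone pair on the oxygen of H2O attacks the carbocation, forming a new C–O σ-bond and an oxonium ion.
After step 2 the species present is an oxonium ion.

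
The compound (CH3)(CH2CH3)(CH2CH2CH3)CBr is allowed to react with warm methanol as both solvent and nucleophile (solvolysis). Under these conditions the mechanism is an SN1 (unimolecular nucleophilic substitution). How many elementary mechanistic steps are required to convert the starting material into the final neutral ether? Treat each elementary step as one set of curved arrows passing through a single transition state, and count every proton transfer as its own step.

3

Step 1: The C–Br bond breaks with both electrons going to the bromide; Br⁻ leaves and a tertiary carbocation remains.
(No 1,2-shift: no single shift to an adjacent carbon would give a more stable cation.)
Step 2: Nucleophilic capture: the oxygen of CH3OH bonds to the cationic carbon, producing an oxonium-ion intermediate.
Step 3: A second solvent molecule removes the proton on oxygen, giving the neutral ether product.
Total: 3 elementary steps.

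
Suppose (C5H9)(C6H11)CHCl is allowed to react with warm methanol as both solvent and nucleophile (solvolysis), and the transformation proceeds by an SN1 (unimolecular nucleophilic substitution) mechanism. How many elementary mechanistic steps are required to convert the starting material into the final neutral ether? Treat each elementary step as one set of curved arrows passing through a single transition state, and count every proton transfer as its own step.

Step 1: The C–Cl bond breaks with both electrons going to the chloride; Cl⁻ leaves and a secondary carbocation remains.
Step 2: A hydride (H with its bonding pair) migrates from the adjacent cyclopentyl carbon to the cationic centre — a 1,2-hydride shift — upgrading the secondary cation to a tertiary one.
Step 3: CH3OH donates an oxygen lone pair into the empty p orbital of the cation, giving a protonated ether (an oxonium ion).
Step 4: Deprotonation of the oxonium oxygen by solvent methanol yields the neutral ether.
Total: 4 elementary steps.

4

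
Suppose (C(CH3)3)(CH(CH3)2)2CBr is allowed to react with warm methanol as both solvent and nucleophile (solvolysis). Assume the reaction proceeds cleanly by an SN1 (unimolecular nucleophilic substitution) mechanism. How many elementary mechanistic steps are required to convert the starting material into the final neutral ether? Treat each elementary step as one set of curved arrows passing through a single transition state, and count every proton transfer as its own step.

3

Step 1: Rate-determining heterolysis of the C–Br bond gives Br⁻ and a tertiary carbocation.
(No 1,2-shift: no single shift to an adjacent carbon would give a more stable cation.)
Step 2: A lone pair on the oxygen of CH3OH attacks the carbocation, forming a new C–O σ-bond and an oxonium ion.
Step 3: Proton transfer from the O–H of the oxonium ion to a solvent molecule delivers the neutral ether.
Total: 3 elementary steps.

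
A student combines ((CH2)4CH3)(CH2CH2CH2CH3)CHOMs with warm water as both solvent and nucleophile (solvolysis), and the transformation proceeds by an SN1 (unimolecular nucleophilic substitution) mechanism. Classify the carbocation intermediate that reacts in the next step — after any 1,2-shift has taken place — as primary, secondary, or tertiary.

secondary

Step 1: Rate-determining heterolysis of the C–O bond gives MsO⁻ and a secondary carbocation.
No single 1,2-shift to an adjacent carbon would give a more-substituted cation, so no rearrangement occurs.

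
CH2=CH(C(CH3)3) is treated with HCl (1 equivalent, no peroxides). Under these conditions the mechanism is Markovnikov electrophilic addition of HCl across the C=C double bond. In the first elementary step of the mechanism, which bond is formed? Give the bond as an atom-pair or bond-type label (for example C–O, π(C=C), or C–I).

C–H

Step 1: Protonation of the alkene by HCl: the π bond acts as the nucleophile and picks up H⁺, giving the more stable (Markovnikov) secondary carbocation. The H–Cl bond breaks heterolytically, releasing Cl⁻.
The bond formed in this step is the C–H bond.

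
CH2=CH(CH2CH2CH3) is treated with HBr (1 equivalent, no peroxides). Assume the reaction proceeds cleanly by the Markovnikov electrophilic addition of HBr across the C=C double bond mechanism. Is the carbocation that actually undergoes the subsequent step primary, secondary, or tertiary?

secondary

Step 1: Electrophilic addition begins with the π(C=C) electrons forming a bond to the proton of HBr. Following Markovnikov's rule, the resulting cation is secondary. The H–Br bond breaks heterolytically, releasing Br⁻.
No single 1,2-shift to an adjacent carbon would give a more-substituted cation, so no rearrangement occurs.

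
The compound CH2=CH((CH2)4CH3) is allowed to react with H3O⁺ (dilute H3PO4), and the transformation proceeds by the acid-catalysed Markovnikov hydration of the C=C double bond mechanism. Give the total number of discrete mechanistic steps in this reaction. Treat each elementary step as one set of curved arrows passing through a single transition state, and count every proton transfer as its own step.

Step 1: The π electrons of the C=C bond attack a proton of H3O⁺; Markovnikov addition places the new C–H on the less-substituted alkene carbon, so the positive charge ends up on the more-substituted carbon — a secondary carbocation. H2O is released.
(No 1,2-shift: no single shift to an adjacent carbon would give a more stable cation.)
Step 2: Nucleophilic capture of the cation by H2O produces the protonated alcohol (an oxonium ion).
Step 3: Proton transfer from the O–H of the oxonium ion to H2O completes the catalytic cycle and yields the alcohol.
Total: 3 elementary steps.

3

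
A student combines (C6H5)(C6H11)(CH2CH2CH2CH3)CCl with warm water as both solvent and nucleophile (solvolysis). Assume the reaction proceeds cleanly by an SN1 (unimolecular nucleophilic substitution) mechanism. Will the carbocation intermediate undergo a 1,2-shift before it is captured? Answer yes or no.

no

The first-formed carbocation is tertiary.
No single 1,2-shift to an adjacent carbon would produce a more-substituted cation than the one already present, so no rearrangement occurs.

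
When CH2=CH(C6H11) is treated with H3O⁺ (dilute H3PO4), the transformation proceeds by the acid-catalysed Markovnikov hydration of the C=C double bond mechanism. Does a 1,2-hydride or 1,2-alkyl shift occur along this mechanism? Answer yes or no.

yes

The first-formed carbocation is secondary.
The adjacent cyclohexyl carbon already bears 2 other carbon substituents and has a hydrogen to migrate; after a 1,2-hydride shift from that carbon the positive charge sits on a tertiary centre.
Tertiary is more stable than secondary, so the shift occurs.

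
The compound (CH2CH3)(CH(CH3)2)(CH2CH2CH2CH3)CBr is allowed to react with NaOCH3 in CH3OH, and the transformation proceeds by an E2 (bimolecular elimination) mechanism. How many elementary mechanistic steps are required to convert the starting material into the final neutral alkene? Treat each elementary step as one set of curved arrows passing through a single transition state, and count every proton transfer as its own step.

1

Step 1: In one step, CH3O⁻ pulls off a β-proton, the C–Br bond cleaves, and a C=C double bond forms between the α- and β-carbons (E2, anti elimination).
Total: 1 elementary step.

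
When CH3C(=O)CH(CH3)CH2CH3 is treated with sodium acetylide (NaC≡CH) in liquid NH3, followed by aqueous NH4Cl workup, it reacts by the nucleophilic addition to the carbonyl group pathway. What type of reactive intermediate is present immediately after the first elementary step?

tetrahedral alkoxide intermediate

Step 1: HC≡C⁻ attacks the sp² carbonyl carbon; the C=O π bond breaks and the electrons end up as a lone pair on the alkoxide oxygen of the tetrahedral intermediate.
After step 1 the species present is a tetrahedral alkoxide intermediate.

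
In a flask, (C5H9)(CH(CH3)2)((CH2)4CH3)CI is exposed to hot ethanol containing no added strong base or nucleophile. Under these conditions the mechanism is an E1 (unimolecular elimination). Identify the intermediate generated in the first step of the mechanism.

tertiary carbocation

Step 1: Ionisation: the C–I σ-bond cleaves heterolytically; both bonding electrons depart with I⁻, leaving a tertiary carbocation at the α-carbon.
After step 1 the species present is a tertiary carbocation.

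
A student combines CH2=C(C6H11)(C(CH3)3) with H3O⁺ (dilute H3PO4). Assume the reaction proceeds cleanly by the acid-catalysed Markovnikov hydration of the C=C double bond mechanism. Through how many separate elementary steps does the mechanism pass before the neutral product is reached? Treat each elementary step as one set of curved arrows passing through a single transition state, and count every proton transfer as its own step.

Step 1: The π electrons of the C=C bond attack a proton of H3O⁺; Markovnikov addition places the new C–H on the less-substituted alkene carbon, so the positive charge ends up on the more-substituted carbon — a tertiary carbocation. H2O is released.
(No 1,2-shift: no single shift to an adjacent carbon would give a more stable cation.)
Step 2: Water acts as the nucleophile: an oxygen lone pair bonds to the cationic carbon, giving an oxonium-ion intermediate.
Step 3: H2O removes a proton from the oxonium oxygen, regenerating H3O⁺ and giving the neutral alcohol.
Total: 3 elementary steps.

3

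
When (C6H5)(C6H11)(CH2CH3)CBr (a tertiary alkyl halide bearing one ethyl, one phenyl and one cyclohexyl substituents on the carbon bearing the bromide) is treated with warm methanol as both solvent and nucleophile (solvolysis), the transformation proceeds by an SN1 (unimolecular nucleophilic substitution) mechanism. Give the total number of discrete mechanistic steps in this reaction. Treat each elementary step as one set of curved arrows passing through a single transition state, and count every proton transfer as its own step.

3

Step 1: Rate-determining heterolysis of the C–Br bond gives Br⁻ and a tertiary carbocation.
(No 1,2-shift: no single shift to an adjacent carbon would give a more stable cation.)
Step 2: CH3OH donates an oxygen lone pair into the empty p orbital of the cation, giving a protonated ether (an oxonium ion).
Step 3: Deprotonation of the oxonium oxygen by solvent methanol yields the neutral ether.
Total: 3 elementary steps.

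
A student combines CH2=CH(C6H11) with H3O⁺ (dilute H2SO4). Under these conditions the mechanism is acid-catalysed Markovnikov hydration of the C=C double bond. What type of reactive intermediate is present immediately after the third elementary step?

oxonium ion

Step 1: Protonation of the alkene by H3O⁺: the π bond acts as the nucleophile and picks up H⁺, giving the more stable (Markovnikov) secondary carbocation. H2O is released.
Step 2: A hydride (H with its bonding pair) migrates from the adjacent cyclohexyl carbon to the cationic centre — a 1,2-hydride shift — upgrading the secondary cation to a tertiary one.
Step 3: Water acts as the nucleophile: an oxygen lone pair bonds to the cationic carbon, giving an oxonium-ion intermediate.
After step 3 the species present is an oxonium ion.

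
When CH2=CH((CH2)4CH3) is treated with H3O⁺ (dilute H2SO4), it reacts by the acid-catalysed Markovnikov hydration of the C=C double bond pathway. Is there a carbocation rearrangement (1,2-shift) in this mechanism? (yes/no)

The first-formed carbocation is secondary.
No single 1,2-shift to an adjacent carbon would produce a more-substituted cation than the one already present, so no rearrangement occurs.

no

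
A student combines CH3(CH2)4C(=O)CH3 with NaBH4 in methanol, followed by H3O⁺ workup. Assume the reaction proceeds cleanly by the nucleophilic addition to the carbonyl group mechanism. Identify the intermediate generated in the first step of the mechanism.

tetrahedral alkoxide intermediate

Step 1: A lone pair / filled orbital on H⁻ (delivered from BH4⁻) attacks the electrophilic carbonyl carbon; the π(C=O) electrons shift onto oxygen, producing a tetrahedral alkoxide intermediate.
After step 1 the species present is a tetrahedral alkoxide intermediate.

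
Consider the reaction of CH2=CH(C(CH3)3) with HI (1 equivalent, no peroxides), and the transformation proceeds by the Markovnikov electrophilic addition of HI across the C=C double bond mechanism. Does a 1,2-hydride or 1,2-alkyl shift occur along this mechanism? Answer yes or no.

yes

The first-formed carbocation is secondary.
The adjacent tert-butyl carbon has no hydrogen but bears methyl groups; migration of one methyl with its bonding pair (a 1,2-methyl shift) places the charge on a tertiary centre.
Tertiary is more stable than secondary, so the shift occurs.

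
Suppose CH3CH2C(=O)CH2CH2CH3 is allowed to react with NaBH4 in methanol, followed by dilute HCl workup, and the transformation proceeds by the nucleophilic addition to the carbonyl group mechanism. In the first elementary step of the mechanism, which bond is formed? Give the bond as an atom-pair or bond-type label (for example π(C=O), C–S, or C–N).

Step 1: H⁻ (delivered from BH4⁻) attacks the sp² carbonyl carbon; the C=O π bond breaks and the electrons end up as a lone pair on the alkoxide oxygen of the tetrahedral intermediate.
The bond formed in this step is the C–H bond.

C–H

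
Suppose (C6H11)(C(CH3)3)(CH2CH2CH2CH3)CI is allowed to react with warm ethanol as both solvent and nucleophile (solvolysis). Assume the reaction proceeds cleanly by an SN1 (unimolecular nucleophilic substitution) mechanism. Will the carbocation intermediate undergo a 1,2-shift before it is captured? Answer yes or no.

no

The first-formed carbocation is tertiary.
No single 1,2-shift to an adjacent carbon would produce a more-substituted cation than the one already present, so no rearrangement occurs.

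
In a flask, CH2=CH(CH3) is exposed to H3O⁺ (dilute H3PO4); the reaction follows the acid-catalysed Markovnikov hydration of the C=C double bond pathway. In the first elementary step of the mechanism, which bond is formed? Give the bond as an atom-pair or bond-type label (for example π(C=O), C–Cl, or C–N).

Step 1: The π electrons of the C=C bond attack a proton of H3O⁺; Markovnikov addition places the new C–H on the less-substituted alkene carbon, so the positive charge ends up on the more-substituted carbon — a secondary carbocation. H2O is released.
The bond formed in this step is the C–H bond.

C–H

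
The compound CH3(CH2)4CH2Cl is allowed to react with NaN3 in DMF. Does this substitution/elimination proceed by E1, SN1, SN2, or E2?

Conditions: a primary substrate with a strong nucleophile in the polar aprotic solvent DMF.
These conditions are the textbook signature of the SN2 pathway.
An unhindered substrate with a strong nucleophile in a polar aprotic solvent favours one-step backside displacement.

SN2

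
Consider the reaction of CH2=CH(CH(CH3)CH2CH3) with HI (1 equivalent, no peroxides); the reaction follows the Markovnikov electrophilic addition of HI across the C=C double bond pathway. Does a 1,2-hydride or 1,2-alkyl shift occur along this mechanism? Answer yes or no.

yes

The first-formed carbocation is secondary.
The adjacent sec-butyl carbon already bears 2 other carbon substituents and has a hydrogen to migrate; after a 1,2-hydride shift from that carbon the positive charge sits on a tertiary centre.
Tertiary is more stable than secondary, so the shift occurs.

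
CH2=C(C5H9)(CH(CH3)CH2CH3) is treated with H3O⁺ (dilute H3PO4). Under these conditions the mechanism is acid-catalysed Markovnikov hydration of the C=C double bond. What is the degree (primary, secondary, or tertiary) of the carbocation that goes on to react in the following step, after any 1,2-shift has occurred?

tertiary

Step 1: Protonation of the alkene by H3O⁺: the π bond acts as the nucleophile and picks up H⁺, giving the more stable (Markovnikov) tertiary carbocation. H2O is released.
No single 1,2-shift to an adjacent carbon would give a more-substituted cation, so no rearrangement occurs.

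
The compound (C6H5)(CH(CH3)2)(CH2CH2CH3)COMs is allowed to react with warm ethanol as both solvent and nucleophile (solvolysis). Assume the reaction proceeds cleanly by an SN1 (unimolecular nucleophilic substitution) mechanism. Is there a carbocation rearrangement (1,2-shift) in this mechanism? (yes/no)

The first-formed carbocation is tertiary.
No single 1,2-shift to an adjacent carbon would produce a more-substituted cation than the one already present, so no rearrangement occurs.

no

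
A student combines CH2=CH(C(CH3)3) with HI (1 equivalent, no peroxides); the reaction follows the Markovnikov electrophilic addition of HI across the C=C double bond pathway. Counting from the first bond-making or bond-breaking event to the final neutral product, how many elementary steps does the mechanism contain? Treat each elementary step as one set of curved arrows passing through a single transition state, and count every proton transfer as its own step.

3

Step 1: The π electrons of the C=C bond attack a proton of HI; Markovnikov addition places the new C–H on the less-substituted alkene carbon, so the positive charge ends up on the more-substituted carbon — a secondary carbocation. The H–I bond breaks heterolytically, releasing I⁻.
Step 2: Carbocation rearrangement: a 1,2-methyl shift from the adjacent tert-butyl carbon converts the initially-formed secondary cation into the more stable tertiary cation.
Step 3: The I⁻ anion donates a lone pair to the carbocation, forming the new C–I σ-bond and giving the neutral alkyl halide.
Total: 3 elementary steps.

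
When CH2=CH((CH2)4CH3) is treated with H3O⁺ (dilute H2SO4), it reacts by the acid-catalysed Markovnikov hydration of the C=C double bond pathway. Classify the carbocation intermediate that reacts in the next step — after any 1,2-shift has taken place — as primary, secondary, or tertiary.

secondary

Step 1: The π electrons of the C=C bond attack a proton of H3O⁺; Markovnikov addition places the new C–H on the less-substituted alkene carbon, so the positive charge ends up on the more-substituted carbon — a secondary carbocation. H2O is released.
No single 1,2-shift to an adjacent carbon would give a more-substituted cation, so no rearrangement occurs.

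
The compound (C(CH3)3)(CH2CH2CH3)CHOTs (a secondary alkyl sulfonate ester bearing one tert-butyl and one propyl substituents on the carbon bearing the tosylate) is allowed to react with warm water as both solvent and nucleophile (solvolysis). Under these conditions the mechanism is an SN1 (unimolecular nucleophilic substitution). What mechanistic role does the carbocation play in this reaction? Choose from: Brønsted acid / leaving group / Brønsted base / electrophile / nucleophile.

electrophile

Step 3: A lone pair on the oxygen of H2O attacks the carbocation, forming a new C–O σ-bond and an oxonium ion.
The carbocation accepts an electron pair into an empty or π* orbital — it is the electrophile.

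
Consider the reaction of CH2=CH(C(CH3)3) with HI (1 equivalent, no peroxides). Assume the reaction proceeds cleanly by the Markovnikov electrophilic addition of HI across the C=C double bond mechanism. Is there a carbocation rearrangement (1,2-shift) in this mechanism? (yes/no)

yes

The first-formed carbocation is secondary.
The adjacent tert-butyl carbon has no hydrogen but bears methyl groups; migration of one methyl with its bonding pair (a 1,2-methyl shift) places the charge on a tertiary centre.
Tertiary is more stable than secondary, so the shift occurs.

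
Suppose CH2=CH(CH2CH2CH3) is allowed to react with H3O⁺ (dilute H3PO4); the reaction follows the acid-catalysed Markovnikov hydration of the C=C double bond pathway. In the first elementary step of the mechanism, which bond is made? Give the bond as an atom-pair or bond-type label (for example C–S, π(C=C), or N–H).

Step 1: The π electrons of the C=C bond attack a proton of H3O⁺; Markovnikov addition places the new C–H on the less-substituted alkene carbon, so the positive charge ends up on the more-substituted carbon — a secondary carbocation. H2O is released.
The bond formed in this step is the C–H bond.

C–H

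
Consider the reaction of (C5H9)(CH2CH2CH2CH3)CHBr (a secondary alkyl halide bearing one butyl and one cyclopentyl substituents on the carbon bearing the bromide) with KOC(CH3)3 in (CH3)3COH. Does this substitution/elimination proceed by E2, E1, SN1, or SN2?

E2

Conditions: a strong/bulky base with a secondary substrate bearing a β-hydrogen.
These conditions are the textbook signature of the E2 pathway.
A strong (often hindered) base removes a β-H in concert with loss of the leaving group — bimolecular elimination.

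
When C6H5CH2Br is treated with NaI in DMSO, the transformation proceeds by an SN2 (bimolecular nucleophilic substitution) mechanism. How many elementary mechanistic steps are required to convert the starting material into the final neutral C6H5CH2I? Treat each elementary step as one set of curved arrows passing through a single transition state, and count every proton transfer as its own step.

1

Step 1: Backside attack by I⁻ on the carbon bearing the bromide: the new C–I bond forms as the C–Br bond breaks, with Walden inversion at carbon.
Total: 1 elementary step.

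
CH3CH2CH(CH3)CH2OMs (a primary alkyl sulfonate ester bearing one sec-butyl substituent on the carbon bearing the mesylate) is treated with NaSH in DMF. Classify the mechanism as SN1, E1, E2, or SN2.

SN2

Conditions: a primary substrate with a strong nucleophile in the polar aprotic solvent DMF.
These conditions are the textbook signature of the SN2 pathway.
An unhindered substrate with a strong nucleophile in a polar aprotic solvent favours one-step backside displacement.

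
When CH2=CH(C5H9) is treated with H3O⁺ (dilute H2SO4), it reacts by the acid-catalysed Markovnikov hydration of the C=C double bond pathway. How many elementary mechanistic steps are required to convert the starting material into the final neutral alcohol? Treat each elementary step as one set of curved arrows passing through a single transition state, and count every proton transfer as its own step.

Step 1: The π electrons of the C=C bond attack a proton of H3O⁺; Markovnikov addition places the new C–H on the less-substituted alkene carbon, so the positive charge ends up on the more-substituted carbon — a secondary carbocation. H2O is released.
Step 2: A 1,2-hydride shift from the adjacent cyclopentyl carbon moves the positive charge from the secondary centre to an adjacent carbon, generating a more stable tertiary carbocation.
Step 3: Water acts as the nucleophile: an oxygen lone pair bonds to the cationic carbon, giving an oxonium-ion intermediate.
Step 4: H2O removes a proton from the oxonium oxygen, regenerating H3O⁺ and giving the neutral alcohol.
Total: 4 elementary steps.

4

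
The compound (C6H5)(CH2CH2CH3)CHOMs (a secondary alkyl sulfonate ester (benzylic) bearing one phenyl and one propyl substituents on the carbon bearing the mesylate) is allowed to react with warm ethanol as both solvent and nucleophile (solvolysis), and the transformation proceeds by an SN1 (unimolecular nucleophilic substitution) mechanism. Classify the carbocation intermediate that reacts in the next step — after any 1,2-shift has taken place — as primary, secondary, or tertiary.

Step 1: The C–O bond breaks with both electrons going to the mesylate; MsO⁻ leaves and a secondary carbocation remains.
No single 1,2-shift to an adjacent carbon would give a more-substituted cation, so no rearrangement occurs.

secondary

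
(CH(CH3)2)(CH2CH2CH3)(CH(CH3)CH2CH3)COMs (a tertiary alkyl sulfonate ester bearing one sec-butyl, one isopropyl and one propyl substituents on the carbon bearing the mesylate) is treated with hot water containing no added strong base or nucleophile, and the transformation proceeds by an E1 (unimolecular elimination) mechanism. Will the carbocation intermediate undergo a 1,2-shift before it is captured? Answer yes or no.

no

The first-formed carbocation is tertiary.
No single 1,2-shift to an adjacent carbon would produce a more-substituted cation than the one already present, so no rearrangement occurs.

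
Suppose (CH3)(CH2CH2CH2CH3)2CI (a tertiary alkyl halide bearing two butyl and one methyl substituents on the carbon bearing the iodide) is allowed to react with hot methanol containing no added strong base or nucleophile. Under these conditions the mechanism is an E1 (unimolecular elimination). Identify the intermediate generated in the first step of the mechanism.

tertiary carbocation

Step 1: The C–I bond breaks with both electrons going to the iodide; I⁻ leaves and a tertiary carbocation remains.
After step 1 the species present is a tertiary carbocation.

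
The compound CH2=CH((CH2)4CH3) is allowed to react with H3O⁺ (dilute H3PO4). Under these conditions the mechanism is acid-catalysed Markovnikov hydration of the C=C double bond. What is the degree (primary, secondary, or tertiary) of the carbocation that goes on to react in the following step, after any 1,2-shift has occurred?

secondary

Step 1: Protonation of the alkene by H3O⁺: the π bond acts as the nucleophile and picks up H⁺, giving the more stable (Markovnikov) secondary carbocation. H2O is released.
No single 1,2-shift to an adjacent carbon would give a more-substituted cation, so no rearrangement occurs.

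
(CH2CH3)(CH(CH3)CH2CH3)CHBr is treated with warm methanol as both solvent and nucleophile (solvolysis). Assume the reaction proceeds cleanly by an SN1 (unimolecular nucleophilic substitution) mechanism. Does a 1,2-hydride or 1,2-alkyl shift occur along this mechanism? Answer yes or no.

yes

The first-formed carbocation is secondary.
The adjacent sec-butyl carbon already bears 2 other carbon substituents and has a hydrogen to migrate; after a 1,2-hydride shift from that carbon the positive charge sits on a tertiary centre.
Tertiary is more stable than secondary, so the shift occurs.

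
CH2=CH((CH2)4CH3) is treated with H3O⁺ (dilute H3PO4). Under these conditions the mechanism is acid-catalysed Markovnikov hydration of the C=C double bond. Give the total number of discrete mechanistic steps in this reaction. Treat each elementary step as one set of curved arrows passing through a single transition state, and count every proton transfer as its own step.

Step 1: Electrophilic addition begins with the π(C=C) electrons forming a bond to the proton of H3O⁺. Following Markovnikov's rule, the resulting cation is secondary. H2O is released.
(No 1,2-shift: no single shift to an adjacent carbon would give a more stable cation.)
Step 2: Nucleophilic capture of the cation by H2O produces the protonated alcohol (an oxonium ion).
Step 3: Proton transfer from the O–H of the oxonium ion to H2O completes the catalytic cycle and yields the alcohol.
Total: 3 elementary steps.

3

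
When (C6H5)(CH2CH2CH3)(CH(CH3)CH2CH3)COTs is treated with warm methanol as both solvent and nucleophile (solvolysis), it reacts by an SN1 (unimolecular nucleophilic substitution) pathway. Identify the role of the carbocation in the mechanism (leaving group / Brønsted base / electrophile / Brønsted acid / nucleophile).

electrophile

Step 2: CH3OH donates an oxygen lone pair into the empty p orbital of the cation, giving a protonated ether (an oxonium ion).
The carbocation accepts an electron pair into an empty or π* orbital — it is the electrophile.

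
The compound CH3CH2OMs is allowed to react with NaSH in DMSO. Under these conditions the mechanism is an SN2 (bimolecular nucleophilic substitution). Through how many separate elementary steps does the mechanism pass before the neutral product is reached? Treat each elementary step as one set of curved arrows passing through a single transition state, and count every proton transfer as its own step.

Step 1: HS⁻ attacks the back face of the α-carbon while MsO⁻ departs with the C–O bonding pair — a single concerted displacement through a pentacoordinate transition state.
Total: 1 elementary step.

1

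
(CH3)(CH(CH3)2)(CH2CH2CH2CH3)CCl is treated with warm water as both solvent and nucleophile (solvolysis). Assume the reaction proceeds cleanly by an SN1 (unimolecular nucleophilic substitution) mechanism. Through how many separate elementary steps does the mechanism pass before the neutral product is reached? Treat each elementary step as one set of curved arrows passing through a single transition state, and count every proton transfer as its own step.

3

Step 1: Rate-determining heterolysis of the C–Cl bond gives Cl⁻ and a tertiary carbocation.
(No 1,2-shift: no single shift to an adjacent carbon would give a more stable cation.)
Step 2: H2O donates an oxygen lone pair into the empty p orbital of the cation, giving a protonated alcohol (an oxonium ion).
Step 3: A second solvent molecule removes the proton on oxygen, giving the neutral alcohol product.
Total: 3 elementary steps.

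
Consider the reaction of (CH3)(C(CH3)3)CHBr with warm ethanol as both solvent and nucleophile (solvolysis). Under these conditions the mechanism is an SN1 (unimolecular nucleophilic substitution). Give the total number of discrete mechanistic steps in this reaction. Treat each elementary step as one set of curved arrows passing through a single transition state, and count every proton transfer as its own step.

4

Step 1: Unassisted departure of Br⁻ (taking the C–Br bonding pair) generates a secondary carbocation.
Step 2: A 1,2-methyl shift from the adjacent tert-butyl carbon moves the positive charge from the secondary centre to an adjacent carbon, generating a more stable tertiary carbocation.
Step 3: Nucleophilic capture: the oxygen of CH3CH2OH bonds to the cationic carbon, producing an oxonium-ion intermediate.
Step 4: Deprotonation of the oxonium oxygen by solvent ethanol yields the neutral ether.
Total: 4 elementary steps.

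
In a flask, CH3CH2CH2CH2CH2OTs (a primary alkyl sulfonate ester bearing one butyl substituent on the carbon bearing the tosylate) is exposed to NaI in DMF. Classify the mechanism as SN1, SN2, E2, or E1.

Conditions: a primary substrate with a strong nucleophile in the polar aprotic solvent DMF.
These conditions are the textbook signature of the SN2 pathway.
An unhindered substrate with a strong nucleophile in a polar aprotic solvent favours one-step backside displacement.

SN2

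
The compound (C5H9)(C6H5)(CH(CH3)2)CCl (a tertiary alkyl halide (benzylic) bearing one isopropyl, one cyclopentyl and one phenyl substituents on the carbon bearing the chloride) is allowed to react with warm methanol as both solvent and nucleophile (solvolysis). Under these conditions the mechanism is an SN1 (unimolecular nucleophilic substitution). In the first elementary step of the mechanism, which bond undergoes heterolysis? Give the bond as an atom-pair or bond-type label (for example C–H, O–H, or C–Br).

C–Cl

Step 1: Ionisation: the C–Cl σ-bond cleaves heterolytically; both bonding electrons depart with Cl⁻, leaving a tertiary carbocation at the α-carbon.
The bond broken in this step is the C–Cl bond.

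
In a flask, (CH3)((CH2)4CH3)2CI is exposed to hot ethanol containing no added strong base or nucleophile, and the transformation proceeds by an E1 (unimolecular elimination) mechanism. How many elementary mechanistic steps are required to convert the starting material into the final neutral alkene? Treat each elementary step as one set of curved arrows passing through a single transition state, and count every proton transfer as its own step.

2

Step 1: Rate-determining heterolysis of the C–I bond gives I⁻ and a tertiary carbocation.
(No 1,2-shift: no single shift to an adjacent carbon would give a more stable cation.)
Step 2: Loss of a β-proton to an ethanol molecule of the solvent: the C–H bonding pair collapses toward the cationic carbon to form the C=C π bond, yielding the alkene.
Total: 2 elementary steps.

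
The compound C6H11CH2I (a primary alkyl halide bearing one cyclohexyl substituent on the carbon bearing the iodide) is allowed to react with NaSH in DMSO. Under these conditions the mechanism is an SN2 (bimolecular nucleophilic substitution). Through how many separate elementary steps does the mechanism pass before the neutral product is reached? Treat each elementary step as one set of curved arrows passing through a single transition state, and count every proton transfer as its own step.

1

Step 1: The hydrosulfide nucleophile donates a lone pair from S to the α-carbon in a backside attack; simultaneously the C–I σ-bond breaks and both of its electrons leave with I⁻. One concerted step with inversion of configuration.
Total: 1 elementary step.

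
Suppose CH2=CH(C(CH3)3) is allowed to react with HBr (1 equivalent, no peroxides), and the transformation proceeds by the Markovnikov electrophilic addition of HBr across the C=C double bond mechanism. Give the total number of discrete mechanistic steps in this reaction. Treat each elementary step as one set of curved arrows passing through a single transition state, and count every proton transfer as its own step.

Step 1: Electrophilic addition begins with the π(C=C) electrons forming a bond to the proton of HBr. Following Markovnikov's rule, the resulting cation is secondary. The H–Br bond breaks heterolytically, releasing Br⁻.
Step 2: Carbocation rearrangement: a 1,2-methyl shift from the adjacent tert-butyl carbon converts the initially-formed secondary cation into the more stable tertiary cation.
Step 3: The Br⁻ anion donates a lone pair to the carbocation, forming the new C–Br σ-bond and giving the neutral alkyl halide.
Total: 3 elementary steps.

3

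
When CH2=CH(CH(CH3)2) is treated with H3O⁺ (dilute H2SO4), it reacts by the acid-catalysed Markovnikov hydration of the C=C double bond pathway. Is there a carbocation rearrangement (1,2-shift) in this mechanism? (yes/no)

yes

The first-formed carbocation is secondary.
The adjacent isopropyl carbon already bears 2 other carbon substituents and has a hydrogen to migrate; after a 1,2-hydride shift from that carbon the positive charge sits on a tertiary centre.
Tertiary is more stable than secondary, so the shift occurs.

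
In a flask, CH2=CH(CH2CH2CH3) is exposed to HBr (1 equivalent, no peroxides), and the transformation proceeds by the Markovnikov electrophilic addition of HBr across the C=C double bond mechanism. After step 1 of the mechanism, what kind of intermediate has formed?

secondary carbocation

Step 1: The π electrons of the C=C bond attack a proton of HBr; Markovnikov addition places the new C–H on the less-substituted alkene carbon, so the positive charge ends up on the more-substituted carbon — a secondary carbocation. The H–Br bond breaks heterolytically, releasing Br⁻.
After step 1 the species present is a secondary carbocation.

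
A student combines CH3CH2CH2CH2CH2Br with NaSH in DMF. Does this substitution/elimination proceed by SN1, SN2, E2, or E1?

Conditions: a primary substrate with a strong nucleophile in the polar aprotic solvent DMF.
These conditions are the textbook signature of the SN2 pathway.
An unhindered substrate with a strong nucleophile in a polar aprotic solvent favours one-step backside displacement.

SN2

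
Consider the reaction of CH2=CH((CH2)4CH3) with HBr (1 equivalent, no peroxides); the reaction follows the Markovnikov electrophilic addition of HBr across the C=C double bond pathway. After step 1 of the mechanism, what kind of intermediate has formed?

Step 1: The π electrons of the C=C bond attack a proton of HBr; Markovnikov addition places the new C–H on the less-substituted alkene carbon, so the positive charge ends up on the more-substituted carbon — a secondary carbocation. The H–Br bond breaks heterolytically, releasing Br⁻.
After step 1 the species present is a secondary carbocation.

secondary carbocation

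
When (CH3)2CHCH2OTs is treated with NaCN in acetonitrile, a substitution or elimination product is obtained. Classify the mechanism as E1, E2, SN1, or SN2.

Conditions: a primary substrate with a strong nucleophile in the polar aprotic solvent acetonitrile.
These conditions are the textbook signature of the SN2 pathway.
An unhindered substrate with a strong nucleophile in a polar aprotic solvent favours one-step backside displacement.

SN2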